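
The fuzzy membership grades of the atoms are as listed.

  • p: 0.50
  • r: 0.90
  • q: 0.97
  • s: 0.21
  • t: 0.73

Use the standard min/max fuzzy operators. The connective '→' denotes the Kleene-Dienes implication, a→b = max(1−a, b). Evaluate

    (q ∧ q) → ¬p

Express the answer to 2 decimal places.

q ∧ q = min(a, b) on (0.97, 0.97) = 0.97
¬p = 1 − 0.50 = 0.50
(q ∧ q) → ¬p  [Kleene-Dienes: max(1−a, b)] with a=0.97, b=0.50 → 0.50

0.50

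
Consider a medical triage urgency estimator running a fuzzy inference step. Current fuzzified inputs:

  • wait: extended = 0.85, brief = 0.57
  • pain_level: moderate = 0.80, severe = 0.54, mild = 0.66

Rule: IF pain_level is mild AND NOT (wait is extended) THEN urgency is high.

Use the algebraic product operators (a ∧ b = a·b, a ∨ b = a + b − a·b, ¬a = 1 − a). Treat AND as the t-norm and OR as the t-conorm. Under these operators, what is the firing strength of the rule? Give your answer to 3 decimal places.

0.099

firing strength: mild=0.66, ¬extended=1−0.85=0.15; AND[a·b] → w = 0.0990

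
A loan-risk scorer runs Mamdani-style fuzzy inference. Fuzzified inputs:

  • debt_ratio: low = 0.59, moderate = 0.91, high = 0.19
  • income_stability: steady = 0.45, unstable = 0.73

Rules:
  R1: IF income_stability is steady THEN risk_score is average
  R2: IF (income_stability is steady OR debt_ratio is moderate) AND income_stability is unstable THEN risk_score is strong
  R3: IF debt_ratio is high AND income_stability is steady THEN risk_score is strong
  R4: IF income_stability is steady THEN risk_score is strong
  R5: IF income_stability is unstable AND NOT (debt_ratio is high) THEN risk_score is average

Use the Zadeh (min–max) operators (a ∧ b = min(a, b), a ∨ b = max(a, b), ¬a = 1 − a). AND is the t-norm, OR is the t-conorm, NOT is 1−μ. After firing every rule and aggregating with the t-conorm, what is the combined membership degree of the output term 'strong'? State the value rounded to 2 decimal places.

0.73

R1: steady=0.45 → w = 0.45
R2: (steady=0.45 OR moderate=0.91) = 0.91; AND[min(a, b)] with unstable=0.73 → w = 0.73
R3: high=0.19, steady=0.45; AND[min(a, b)] → w = 0.19
R4: steady=0.45 → w = 0.45
R5: unstable=0.73, ¬high=1−0.19=0.81; AND[min(a, b)] → w = 0.73
Rules with consequent 'strong': {R2, R3, R4} → strengths 0.73, 0.19, 0.45
Aggregate via t-conorm [max(a, b)]: 0.73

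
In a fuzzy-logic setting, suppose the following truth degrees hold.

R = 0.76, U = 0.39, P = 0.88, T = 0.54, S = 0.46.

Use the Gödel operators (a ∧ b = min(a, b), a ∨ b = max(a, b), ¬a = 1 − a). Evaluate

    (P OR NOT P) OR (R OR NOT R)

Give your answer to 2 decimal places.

NOT P = 1 − 0.88 = 0.12
P OR NOT P = max(a, b) on (0.88, 0.12) = 0.88
NOT R = 1 − 0.76 = 0.24
R OR NOT R = max(a, b) on (0.76, 0.24) = 0.76
(P OR NOT P) OR (R OR NOT R) = max(a, b) on (0.88, 0.76) = 0.88

0.88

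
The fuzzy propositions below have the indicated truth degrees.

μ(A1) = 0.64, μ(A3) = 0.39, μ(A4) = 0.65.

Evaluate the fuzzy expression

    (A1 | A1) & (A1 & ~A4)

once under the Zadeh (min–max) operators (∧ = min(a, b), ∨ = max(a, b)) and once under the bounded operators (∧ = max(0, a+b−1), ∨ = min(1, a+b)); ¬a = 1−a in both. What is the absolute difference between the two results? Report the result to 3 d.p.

Under Zadeh (min–max):
  A1 | A1 = max(a, b) on (0.64, 0.64) = 0.64
  ~A4 = 1 − 0.65 = 0.35
  A1 & ~A4 = min(a, b) on (0.64, 0.35) = 0.35
  (A1 | A1) & (A1 & ~A4) = min(a, b) on (0.64, 0.35) = 0.35
  → value = 0.3500
Under bounded:
  A1 | A1 = min(1, a+b) on (0.64, 0.64) = 1.00
  ~A4 = 1 − 0.65 = 0.35
  A1 & ~A4 = max(0, a+b−1) on (0.64, 0.35) = 0.00
  (A1 | A1) & (A1 & ~A4) = max(0, a+b−1) on (1.00, 0.00) = 0.00
  → value = 0.0000
|0.3500 − 0.0000| = 0.350

0.350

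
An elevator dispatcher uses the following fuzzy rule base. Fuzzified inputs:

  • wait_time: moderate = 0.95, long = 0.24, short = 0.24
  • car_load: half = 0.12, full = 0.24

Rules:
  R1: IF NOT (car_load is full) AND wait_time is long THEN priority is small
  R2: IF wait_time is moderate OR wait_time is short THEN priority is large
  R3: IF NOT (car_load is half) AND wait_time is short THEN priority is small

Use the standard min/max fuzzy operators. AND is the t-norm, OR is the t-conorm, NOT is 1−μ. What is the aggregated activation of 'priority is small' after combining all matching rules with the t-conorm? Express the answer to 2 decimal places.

R1: ¬full=1−0.24=0.76, long=0.24; AND[min(a, b)] → w = 0.24
R2: moderate=0.95, short=0.24; OR[max(a, b)] → w = 0.95
R3: ¬half=1−0.12=0.88, short=0.24; AND[min(a, b)] → w = 0.24
Rules with consequent 'small': {R1, R3} → strengths 0.24, 0.24
Aggregate via t-conorm [max(a, b)]: 0.24

0.24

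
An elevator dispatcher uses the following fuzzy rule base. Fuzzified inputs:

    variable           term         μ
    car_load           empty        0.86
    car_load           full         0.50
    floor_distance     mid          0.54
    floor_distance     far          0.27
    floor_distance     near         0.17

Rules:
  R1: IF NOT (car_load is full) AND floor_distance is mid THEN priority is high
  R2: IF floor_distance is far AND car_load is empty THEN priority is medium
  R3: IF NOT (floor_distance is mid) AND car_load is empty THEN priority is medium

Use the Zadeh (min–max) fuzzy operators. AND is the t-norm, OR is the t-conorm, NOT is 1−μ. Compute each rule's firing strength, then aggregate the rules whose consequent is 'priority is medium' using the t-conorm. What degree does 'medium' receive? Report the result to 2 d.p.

R1: ¬full=1−0.50=0.50, mid=0.54; AND[min(a, b)] → w = 0.50
R2: far=0.27, empty=0.86; AND[min(a, b)] → w = 0.27
R3: ¬mid=1−0.54=0.46, empty=0.86; AND[min(a, b)] → w = 0.46
Rules with consequent 'medium': {R2, R3} → strengths 0.27, 0.46
Aggregate via t-conorm [max(a, b)]: 0.46

0.46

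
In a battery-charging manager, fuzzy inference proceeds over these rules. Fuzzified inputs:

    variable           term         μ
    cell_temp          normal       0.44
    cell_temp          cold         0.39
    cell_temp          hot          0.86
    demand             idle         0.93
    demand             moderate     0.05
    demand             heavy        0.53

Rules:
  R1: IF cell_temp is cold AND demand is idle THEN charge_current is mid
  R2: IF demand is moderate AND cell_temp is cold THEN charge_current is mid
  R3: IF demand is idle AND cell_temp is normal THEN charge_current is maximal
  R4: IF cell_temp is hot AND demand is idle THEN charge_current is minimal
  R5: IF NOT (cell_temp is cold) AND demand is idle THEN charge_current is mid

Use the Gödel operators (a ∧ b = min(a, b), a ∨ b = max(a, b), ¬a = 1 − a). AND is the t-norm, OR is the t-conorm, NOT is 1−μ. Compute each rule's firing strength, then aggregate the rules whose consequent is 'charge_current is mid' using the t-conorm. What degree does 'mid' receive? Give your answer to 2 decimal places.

R1: cold=0.39, idle=0.93; AND[min(a, b)] → w = 0.39
R2: moderate=0.05, cold=0.39; AND[min(a, b)] → w = 0.05
R3: idle=0.93, normal=0.44; AND[min(a, b)] → w = 0.44
R4: hot=0.86, idle=0.93; AND[min(a, b)] → w = 0.86
R5: ¬cold=1−0.39=0.61, idle=0.93; AND[min(a, b)] → w = 0.61
Rules with consequent 'mid': {R1, R2, R5} → strengths 0.39, 0.05, 0.61
Aggregate via t-conorm [max(a, b)]: 0.61

0.61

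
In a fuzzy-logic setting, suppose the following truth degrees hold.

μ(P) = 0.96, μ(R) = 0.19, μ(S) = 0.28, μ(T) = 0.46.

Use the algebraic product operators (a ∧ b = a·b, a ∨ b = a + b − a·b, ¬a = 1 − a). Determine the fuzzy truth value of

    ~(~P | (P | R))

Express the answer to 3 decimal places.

~P = 1 − 0.9600 = 0.0400
P | R = a + b − a·b on (0.9600, 0.1900) = 0.9676
~P | (P | R) = a + b − a·b on (0.0400, 0.9676) = 0.9689
~(~P | (P | R)) = 1 − 0.9689 = 0.0311

0.031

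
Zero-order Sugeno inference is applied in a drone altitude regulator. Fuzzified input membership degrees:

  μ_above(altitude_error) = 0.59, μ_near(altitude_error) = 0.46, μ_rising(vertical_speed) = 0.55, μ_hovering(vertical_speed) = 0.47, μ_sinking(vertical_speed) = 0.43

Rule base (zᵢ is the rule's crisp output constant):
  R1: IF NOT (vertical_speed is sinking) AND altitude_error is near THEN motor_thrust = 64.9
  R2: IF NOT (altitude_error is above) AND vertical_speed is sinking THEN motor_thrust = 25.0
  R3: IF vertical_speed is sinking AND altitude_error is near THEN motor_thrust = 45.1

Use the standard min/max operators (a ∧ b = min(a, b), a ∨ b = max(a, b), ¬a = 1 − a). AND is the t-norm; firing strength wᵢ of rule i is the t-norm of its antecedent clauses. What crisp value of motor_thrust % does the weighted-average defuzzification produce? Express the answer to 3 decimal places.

45.767

R1 (z=64.9): ¬sinking=1−0.43=0.57, near=0.46; AND[min(a, b)] → w = 0.46
R2 (z=25.0): ¬above=1−0.59=0.41, sinking=0.43; AND[min(a, b)] → w = 0.41
R3 (z=45.1): sinking=0.43, near=0.46; AND[min(a, b)] → w = 0.43
Weighted average = (0.46·64.9 + 0.41·25.0 + 0.43·45.1) / (0.46 + 0.41 + 0.43)
  = 59.4970 / 1.3000 = 45.767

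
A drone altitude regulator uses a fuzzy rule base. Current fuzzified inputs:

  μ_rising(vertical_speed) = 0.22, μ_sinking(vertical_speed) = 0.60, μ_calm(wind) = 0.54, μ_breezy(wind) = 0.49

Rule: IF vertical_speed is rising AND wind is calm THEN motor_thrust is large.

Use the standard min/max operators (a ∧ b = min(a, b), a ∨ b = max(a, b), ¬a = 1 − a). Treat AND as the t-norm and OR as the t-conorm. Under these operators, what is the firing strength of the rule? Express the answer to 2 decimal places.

0.22

firing strength: rising=0.22, calm=0.54; AND[min(a, b)] → w = 0.22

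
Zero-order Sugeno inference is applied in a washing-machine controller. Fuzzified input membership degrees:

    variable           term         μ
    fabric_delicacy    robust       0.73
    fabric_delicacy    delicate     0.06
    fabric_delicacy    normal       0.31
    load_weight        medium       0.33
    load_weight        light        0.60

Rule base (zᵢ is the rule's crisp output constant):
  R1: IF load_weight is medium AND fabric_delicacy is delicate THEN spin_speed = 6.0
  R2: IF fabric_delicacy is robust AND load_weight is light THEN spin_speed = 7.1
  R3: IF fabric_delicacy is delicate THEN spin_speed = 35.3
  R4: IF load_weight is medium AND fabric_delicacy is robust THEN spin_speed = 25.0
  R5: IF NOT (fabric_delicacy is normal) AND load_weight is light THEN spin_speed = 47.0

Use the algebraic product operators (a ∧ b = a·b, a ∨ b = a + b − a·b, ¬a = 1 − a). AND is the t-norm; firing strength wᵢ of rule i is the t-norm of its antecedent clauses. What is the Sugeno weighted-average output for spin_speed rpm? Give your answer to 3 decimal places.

26.287

R1 (z=6.0): medium=0.33, delicate=0.06; AND[a·b] → w = 0.0198
R2 (z=7.1): robust=0.73, light=0.60; AND[a·b] → w = 0.4380
R3 (z=35.3): delicate=0.06 → w = 0.0600
R4 (z=25.0): medium=0.33, robust=0.73; AND[a·b] → w = 0.2409
R5 (z=47.0): ¬normal=1−0.31=0.69, light=0.60; AND[a·b] → w = 0.4140
Weighted average = (0.0198·6.0 + 0.4380·7.1 + 0.0600·35.3 + 0.2409·25.0 + 0.4140·47.0) / (0.0198 + 0.4380 + 0.0600 + 0.2409 + 0.4140)
  = 30.8271 / 1.1727 = 26.287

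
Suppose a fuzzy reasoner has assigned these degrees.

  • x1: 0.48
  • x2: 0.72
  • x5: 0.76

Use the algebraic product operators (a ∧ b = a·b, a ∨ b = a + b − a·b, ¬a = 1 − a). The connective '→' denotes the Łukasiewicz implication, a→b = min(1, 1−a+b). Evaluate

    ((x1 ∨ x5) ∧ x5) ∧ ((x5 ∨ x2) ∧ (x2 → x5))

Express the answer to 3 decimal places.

0.620

x1 ∨ x5 = a + b − a·b on (0.4800, 0.7600) = 0.8752
(x1 ∨ x5) ∧ x5 = a·b on (0.8752, 0.7600) = 0.6652
x5 ∨ x2 = a + b − a·b on (0.7600, 0.7200) = 0.9328
x2 → x5  [Łukasiewicz: min(1, 1−a+b)] with a=0.7200, b=0.7600 → 1.0000
(x5 ∨ x2) ∧ (x2 → x5) = a·b on (0.9328, 1.0000) = 0.9328
((x1 ∨ x5) ∧ x5) ∧ ((x5 ∨ x2) ∧ (x2 → x5)) = a·b on (0.6652, 0.9328) = 0.6205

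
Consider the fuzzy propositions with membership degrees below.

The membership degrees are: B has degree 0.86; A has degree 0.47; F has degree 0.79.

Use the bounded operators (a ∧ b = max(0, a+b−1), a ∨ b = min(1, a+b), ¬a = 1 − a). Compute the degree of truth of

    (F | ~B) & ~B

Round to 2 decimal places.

~B = 1 − 0.86 = 0.14
F | ~B = min(1, a+b) on (0.79, 0.14) = 0.93
~B = 1 − 0.86 = 0.14
(F | ~B) & ~B = max(0, a+b−1) on (0.93, 0.14) = 0.07

0.07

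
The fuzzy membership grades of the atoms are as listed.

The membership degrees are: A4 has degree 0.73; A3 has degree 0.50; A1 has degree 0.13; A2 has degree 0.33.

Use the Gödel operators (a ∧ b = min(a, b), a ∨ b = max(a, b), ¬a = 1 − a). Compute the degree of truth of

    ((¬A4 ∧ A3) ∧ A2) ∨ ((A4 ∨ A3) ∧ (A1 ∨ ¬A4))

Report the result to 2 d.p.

0.27

¬A4 = 1 − 0.73 = 0.27
¬A4 ∧ A3 = min(a, b) on (0.27, 0.50) = 0.27
(¬A4 ∧ A3) ∧ A2 = min(a, b) on (0.27, 0.33) = 0.27
A4 ∨ A3 = max(a, b) on (0.73, 0.50) = 0.73
¬A4 = 1 − 0.73 = 0.27
A1 ∨ ¬A4 = max(a, b) on (0.13, 0.27) = 0.27
(A4 ∨ A3) ∧ (A1 ∨ ¬A4) = min(a, b) on (0.73, 0.27) = 0.27
((¬A4 ∧ A3) ∧ A2) ∨ ((A4 ∨ A3) ∧ (A1 ∨ ¬A4)) = max(a, b) on (0.27, 0.27) = 0.27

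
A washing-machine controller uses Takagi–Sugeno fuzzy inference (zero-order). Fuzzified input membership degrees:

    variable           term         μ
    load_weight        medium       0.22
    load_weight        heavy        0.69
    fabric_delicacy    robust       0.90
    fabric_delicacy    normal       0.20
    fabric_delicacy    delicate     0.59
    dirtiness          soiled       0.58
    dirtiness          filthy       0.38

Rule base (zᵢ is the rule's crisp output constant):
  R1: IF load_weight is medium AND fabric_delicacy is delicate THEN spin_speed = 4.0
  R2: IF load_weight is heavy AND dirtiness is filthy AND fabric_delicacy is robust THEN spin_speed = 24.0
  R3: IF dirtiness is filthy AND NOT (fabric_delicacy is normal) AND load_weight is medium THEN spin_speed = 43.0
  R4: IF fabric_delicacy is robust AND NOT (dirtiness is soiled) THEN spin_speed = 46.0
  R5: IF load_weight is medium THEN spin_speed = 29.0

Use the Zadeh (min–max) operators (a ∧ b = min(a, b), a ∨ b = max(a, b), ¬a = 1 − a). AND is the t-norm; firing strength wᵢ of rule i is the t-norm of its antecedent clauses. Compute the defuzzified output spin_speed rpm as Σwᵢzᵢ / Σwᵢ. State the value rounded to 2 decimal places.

R1 (z=4.0): medium=0.22, delicate=0.59; AND[min(a, b)] → w = 0.22
R2 (z=24.0): heavy=0.69, filthy=0.38, robust=0.90; AND[min(a, b)] → w = 0.38
R3 (z=43.0): filthy=0.38, ¬normal=1−0.20=0.80, medium=0.22; AND[min(a, b)] → w = 0.22
R4 (z=46.0): robust=0.90, ¬soiled=1−0.58=0.42; AND[min(a, b)] → w = 0.42
R5 (z=29.0): medium=0.22 → w = 0.22
Weighted average = (0.22·4.0 + 0.38·24.0 + 0.22·43.0 + 0.42·46.0 + 0.22·29.0) / (0.22 + 0.38 + 0.22 + 0.42 + 0.22)
  = 45.1600 / 1.4600 = 30.93

30.93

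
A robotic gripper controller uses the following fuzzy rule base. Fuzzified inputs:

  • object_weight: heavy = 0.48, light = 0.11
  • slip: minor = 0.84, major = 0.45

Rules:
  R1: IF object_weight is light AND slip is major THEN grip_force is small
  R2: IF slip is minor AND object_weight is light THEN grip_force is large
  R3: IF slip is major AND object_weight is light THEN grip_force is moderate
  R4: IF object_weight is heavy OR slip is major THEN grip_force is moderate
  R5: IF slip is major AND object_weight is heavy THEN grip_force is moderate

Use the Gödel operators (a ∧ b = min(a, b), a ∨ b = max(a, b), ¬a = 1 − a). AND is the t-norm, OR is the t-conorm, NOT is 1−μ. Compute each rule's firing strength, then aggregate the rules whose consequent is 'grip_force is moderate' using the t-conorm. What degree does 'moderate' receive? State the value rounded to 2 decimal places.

R1: light=0.11, major=0.45; AND[min(a, b)] → w = 0.11
R2: minor=0.84, light=0.11; AND[min(a, b)] → w = 0.11
R3: major=0.45, light=0.11; AND[min(a, b)] → w = 0.11
R4: heavy=0.48, major=0.45; OR[max(a, b)] → w = 0.48
R5: major=0.45, heavy=0.48; AND[min(a, b)] → w = 0.45
Rules with consequent 'moderate': {R3, R4, R5} → strengths 0.11, 0.48, 0.45
Aggregate via t-conorm [max(a, b)]: 0.48

0.48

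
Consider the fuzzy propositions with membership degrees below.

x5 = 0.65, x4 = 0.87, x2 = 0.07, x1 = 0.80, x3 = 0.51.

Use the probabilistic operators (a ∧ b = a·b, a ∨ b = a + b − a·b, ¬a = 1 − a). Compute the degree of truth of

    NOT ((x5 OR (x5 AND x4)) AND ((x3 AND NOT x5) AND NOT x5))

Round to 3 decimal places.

x5 AND x4 = a·b on (0.6500, 0.8700) = 0.5655
x5 OR (x5 AND x4) = a + b − a·b on (0.6500, 0.5655) = 0.8479
NOT x5 = 1 − 0.6500 = 0.3500
x3 AND NOT x5 = a·b on (0.5100, 0.3500) = 0.1785
NOT x5 = 1 − 0.6500 = 0.3500
(x3 AND NOT x5) AND NOT x5 = a·b on (0.1785, 0.3500) = 0.0625
(x5 OR (x5 AND x4)) AND ((x3 AND NOT x5) AND NOT x5) = a·b on (0.8479, 0.0625) = 0.0530
NOT ((x5 OR (x5 AND x4)) AND ((x3 AND NOT x5) AND NOT x5)) = 1 − 0.0530 = 0.9470

0.947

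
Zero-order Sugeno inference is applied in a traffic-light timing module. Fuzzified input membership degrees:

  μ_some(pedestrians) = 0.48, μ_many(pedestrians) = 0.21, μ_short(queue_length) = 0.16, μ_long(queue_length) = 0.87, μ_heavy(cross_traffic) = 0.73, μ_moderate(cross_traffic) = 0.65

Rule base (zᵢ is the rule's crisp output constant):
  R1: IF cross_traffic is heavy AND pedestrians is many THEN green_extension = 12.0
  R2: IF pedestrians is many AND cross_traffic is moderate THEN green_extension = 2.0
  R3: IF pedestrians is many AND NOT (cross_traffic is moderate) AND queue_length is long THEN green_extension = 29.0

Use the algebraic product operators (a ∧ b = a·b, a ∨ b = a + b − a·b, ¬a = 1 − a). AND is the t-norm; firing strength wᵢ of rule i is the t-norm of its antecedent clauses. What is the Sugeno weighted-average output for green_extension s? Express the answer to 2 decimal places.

R1 (z=12.0): heavy=0.73, many=0.21; AND[a·b] → w = 0.1533
R2 (z=2.0): many=0.21, moderate=0.65; AND[a·b] → w = 0.1365
R3 (z=29.0): many=0.21, ¬moderate=1−0.65=0.35, long=0.87; AND[a·b] → w = 0.0639
Weighted average = (0.1533·12.0 + 0.1365·2.0 + 0.0639·29.0) / (0.1533 + 0.1365 + 0.0639)
  = 3.9670 / 0.3537 = 11.21

11.21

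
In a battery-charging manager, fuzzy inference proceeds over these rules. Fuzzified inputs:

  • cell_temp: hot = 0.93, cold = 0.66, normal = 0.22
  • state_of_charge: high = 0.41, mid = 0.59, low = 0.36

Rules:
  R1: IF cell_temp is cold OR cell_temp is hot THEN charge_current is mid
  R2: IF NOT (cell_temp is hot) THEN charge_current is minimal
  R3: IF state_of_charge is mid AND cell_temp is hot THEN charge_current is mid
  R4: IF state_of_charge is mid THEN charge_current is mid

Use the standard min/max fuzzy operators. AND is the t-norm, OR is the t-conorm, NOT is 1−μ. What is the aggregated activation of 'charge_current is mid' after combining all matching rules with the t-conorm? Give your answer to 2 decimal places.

0.93

R1: cold=0.66, hot=0.93; OR[max(a, b)] → w = 0.93
R2: ¬hot=1−0.93=0.07 → w = 0.07
R3: mid=0.59, hot=0.93; AND[min(a, b)] → w = 0.59
R4: mid=0.59 → w = 0.59
Rules with consequent 'mid': {R1, R3, R4} → strengths 0.93, 0.59, 0.59
Aggregate via t-conorm [max(a, b)]: 0.93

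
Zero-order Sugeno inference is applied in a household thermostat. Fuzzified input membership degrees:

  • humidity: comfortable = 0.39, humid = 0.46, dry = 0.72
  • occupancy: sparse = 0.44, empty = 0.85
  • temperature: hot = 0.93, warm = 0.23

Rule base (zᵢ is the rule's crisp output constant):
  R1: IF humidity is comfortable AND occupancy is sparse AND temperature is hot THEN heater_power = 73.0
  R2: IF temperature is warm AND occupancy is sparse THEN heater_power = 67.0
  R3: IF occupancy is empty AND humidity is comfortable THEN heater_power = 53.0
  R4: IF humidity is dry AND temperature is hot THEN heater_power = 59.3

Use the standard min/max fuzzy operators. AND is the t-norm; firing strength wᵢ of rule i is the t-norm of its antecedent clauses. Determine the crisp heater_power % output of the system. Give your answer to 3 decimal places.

R1 (z=73.0): comfortable=0.39, sparse=0.44, hot=0.93; AND[min(a, b)] → w = 0.39
R2 (z=67.0): warm=0.23, sparse=0.44; AND[min(a, b)] → w = 0.23
R3 (z=53.0): empty=0.85, comfortable=0.39; AND[min(a, b)] → w = 0.39
R4 (z=59.3): dry=0.72, hot=0.93; AND[min(a, b)] → w = 0.72
Weighted average = (0.39·73.0 + 0.23·67.0 + 0.39·53.0 + 0.72·59.3) / (0.39 + 0.23 + 0.39 + 0.72)
  = 107.2460 / 1.7300 = 61.992

61.992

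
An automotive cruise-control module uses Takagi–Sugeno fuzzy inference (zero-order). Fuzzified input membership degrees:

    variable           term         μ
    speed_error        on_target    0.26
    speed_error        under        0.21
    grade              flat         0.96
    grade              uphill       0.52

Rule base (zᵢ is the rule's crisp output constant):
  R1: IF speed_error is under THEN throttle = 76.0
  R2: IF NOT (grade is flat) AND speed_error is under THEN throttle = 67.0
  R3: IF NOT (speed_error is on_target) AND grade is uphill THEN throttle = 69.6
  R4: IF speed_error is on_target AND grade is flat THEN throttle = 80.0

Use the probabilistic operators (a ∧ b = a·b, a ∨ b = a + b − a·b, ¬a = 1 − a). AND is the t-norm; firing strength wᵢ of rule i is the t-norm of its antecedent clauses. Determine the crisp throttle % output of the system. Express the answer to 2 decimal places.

74.19

R1 (z=76.0): under=0.21 → w = 0.2100
R2 (z=67.0): ¬flat=1−0.96=0.04, under=0.21; AND[a·b] → w = 0.0084
R3 (z=69.6): ¬on_target=1−0.26=0.74, uphill=0.52; AND[a·b] → w = 0.3848
R4 (z=80.0): on_target=0.26, flat=0.96; AND[a·b] → w = 0.2496
Weighted average = (0.2100·76.0 + 0.0084·67.0 + 0.3848·69.6 + 0.2496·80.0) / (0.2100 + 0.0084 + 0.3848 + 0.2496)
  = 63.2729 / 0.8528 = 74.19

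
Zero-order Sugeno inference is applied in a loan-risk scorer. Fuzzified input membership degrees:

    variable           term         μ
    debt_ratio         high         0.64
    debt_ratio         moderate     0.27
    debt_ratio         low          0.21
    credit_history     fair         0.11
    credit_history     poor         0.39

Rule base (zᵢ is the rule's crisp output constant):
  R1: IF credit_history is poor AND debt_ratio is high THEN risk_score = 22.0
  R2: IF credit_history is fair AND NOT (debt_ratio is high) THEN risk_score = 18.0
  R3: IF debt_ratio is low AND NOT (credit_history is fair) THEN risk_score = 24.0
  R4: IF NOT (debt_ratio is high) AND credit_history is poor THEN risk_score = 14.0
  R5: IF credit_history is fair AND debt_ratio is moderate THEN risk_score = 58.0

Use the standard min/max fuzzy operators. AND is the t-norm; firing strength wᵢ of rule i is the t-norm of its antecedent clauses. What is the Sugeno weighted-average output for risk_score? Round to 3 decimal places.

22.898

R1 (z=22.0): poor=0.39, high=0.64; AND[min(a, b)] → w = 0.39
R2 (z=18.0): fair=0.11, ¬high=1−0.64=0.36; AND[min(a, b)] → w = 0.11
R3 (z=24.0): low=0.21, ¬fair=1−0.11=0.89; AND[min(a, b)] → w = 0.21
R4 (z=14.0): ¬high=1−0.64=0.36, poor=0.39; AND[min(a, b)] → w = 0.36
R5 (z=58.0): fair=0.11, moderate=0.27; AND[min(a, b)] → w = 0.11
Weighted average = (0.39·22.0 + 0.11·18.0 + 0.21·24.0 + 0.36·14.0 + 0.11·58.0) / (0.39 + 0.11 + 0.21 + 0.36 + 0.11)
  = 27.0200 / 1.1800 = 22.898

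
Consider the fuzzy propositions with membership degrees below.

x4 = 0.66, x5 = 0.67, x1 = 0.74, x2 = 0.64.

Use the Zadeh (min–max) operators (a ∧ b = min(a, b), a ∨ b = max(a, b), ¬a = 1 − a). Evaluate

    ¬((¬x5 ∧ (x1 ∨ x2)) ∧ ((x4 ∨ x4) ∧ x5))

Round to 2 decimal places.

¬x5 = 1 − 0.67 = 0.33
x1 ∨ x2 = max(a, b) on (0.74, 0.64) = 0.74
¬x5 ∧ (x1 ∨ x2) = min(a, b) on (0.33, 0.74) = 0.33
x4 ∨ x4 = max(a, b) on (0.66, 0.66) = 0.66
(x4 ∨ x4) ∧ x5 = min(a, b) on (0.66, 0.67) = 0.66
(¬x5 ∧ (x1 ∨ x2)) ∧ ((x4 ∨ x4) ∧ x5) = min(a, b) on (0.33, 0.66) = 0.33
¬((¬x5 ∧ (x1 ∨ x2)) ∧ ((x4 ∨ x4) ∧ x5)) = 1 − 0.33 = 0.67

0.67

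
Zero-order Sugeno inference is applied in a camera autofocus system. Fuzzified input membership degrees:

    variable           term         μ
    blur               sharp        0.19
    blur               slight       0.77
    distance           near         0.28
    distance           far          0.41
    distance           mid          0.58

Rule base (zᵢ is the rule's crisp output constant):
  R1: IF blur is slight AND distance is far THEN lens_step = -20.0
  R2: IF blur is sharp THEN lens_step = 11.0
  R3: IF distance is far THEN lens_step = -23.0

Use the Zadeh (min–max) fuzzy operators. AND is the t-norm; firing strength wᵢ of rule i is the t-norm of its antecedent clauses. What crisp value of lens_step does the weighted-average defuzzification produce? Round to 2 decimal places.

-15.39

R1 (z=-20.0): slight=0.77, far=0.41; AND[min(a, b)] → w = 0.41
R2 (z=11.0): sharp=0.19 → w = 0.19
R3 (z=-23.0): far=0.41 → w = 0.41
Weighted average = (0.41·-20.0 + 0.19·11.0 + 0.41·-23.0) / (0.41 + 0.19 + 0.41)
  = -15.5400 / 1.0100 = -15.39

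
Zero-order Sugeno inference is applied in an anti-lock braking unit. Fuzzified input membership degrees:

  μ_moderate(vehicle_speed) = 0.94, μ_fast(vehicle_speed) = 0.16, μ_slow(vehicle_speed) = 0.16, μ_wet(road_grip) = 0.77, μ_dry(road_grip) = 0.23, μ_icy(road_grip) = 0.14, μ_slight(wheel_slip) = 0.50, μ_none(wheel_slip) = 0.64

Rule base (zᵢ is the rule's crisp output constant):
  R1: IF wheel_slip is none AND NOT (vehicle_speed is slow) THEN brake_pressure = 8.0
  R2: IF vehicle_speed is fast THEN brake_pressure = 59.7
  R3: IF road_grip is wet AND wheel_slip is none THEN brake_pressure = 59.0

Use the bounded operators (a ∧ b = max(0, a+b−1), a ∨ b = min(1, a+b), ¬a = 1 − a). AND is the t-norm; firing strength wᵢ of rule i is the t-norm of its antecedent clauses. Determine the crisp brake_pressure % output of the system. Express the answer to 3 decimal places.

35.792

R1 (z=8.0): none=0.64, ¬slow=1−0.16=0.84; AND[max(0, a+b−1)] → w = 0.48
R2 (z=59.7): fast=0.16 → w = 0.16
R3 (z=59.0): wet=0.77, none=0.64; AND[max(0, a+b−1)] → w = 0.41
Weighted average = (0.48·8.0 + 0.16·59.7 + 0.41·59.0) / (0.48 + 0.16 + 0.41)
  = 37.5820 / 1.0500 = 35.792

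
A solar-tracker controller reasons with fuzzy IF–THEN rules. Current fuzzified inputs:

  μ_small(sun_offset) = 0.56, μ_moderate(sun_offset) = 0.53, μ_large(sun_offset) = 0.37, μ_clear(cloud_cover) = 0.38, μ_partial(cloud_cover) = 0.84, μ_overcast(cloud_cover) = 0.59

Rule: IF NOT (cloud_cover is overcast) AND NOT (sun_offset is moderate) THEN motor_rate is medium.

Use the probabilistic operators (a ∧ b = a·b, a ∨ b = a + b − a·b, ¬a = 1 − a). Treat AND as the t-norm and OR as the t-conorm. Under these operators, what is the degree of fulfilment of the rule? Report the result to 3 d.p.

firing strength: ¬overcast=1−0.59=0.41, ¬moderate=1−0.53=0.47; AND[a·b] → w = 0.1927

0.193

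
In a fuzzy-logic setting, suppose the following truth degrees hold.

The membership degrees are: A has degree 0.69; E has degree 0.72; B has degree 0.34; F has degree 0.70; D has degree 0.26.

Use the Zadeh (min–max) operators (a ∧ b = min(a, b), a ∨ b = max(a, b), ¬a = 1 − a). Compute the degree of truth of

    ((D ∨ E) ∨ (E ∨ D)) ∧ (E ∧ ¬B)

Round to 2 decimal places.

0.66

D ∨ E = max(a, b) on (0.26, 0.72) = 0.72
E ∨ D = max(a, b) on (0.72, 0.26) = 0.72
(D ∨ E) ∨ (E ∨ D) = max(a, b) on (0.72, 0.72) = 0.72
¬B = 1 − 0.34 = 0.66
E ∧ ¬B = min(a, b) on (0.72, 0.66) = 0.66
((D ∨ E) ∨ (E ∨ D)) ∧ (E ∧ ¬B) = min(a, b) on (0.72, 0.66) = 0.66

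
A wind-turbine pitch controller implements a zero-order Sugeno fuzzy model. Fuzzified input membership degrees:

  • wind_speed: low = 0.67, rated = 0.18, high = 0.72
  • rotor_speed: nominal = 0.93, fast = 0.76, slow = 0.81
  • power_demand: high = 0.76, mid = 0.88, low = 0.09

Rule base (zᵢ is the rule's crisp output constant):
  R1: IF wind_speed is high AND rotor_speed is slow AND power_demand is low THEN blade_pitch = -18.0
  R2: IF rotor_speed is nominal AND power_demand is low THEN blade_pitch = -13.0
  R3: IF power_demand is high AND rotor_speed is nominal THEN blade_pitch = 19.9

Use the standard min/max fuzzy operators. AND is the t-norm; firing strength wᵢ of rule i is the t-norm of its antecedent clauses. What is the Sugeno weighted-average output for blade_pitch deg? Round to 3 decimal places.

13.121

R1 (z=-18.0): high=0.72, slow=0.81, low=0.09; AND[min(a, b)] → w = 0.09
R2 (z=-13.0): nominal=0.93, low=0.09; AND[min(a, b)] → w = 0.09
R3 (z=19.9): high=0.76, nominal=0.93; AND[min(a, b)] → w = 0.76
Weighted average = (0.09·-18.0 + 0.09·-13.0 + 0.76·19.9) / (0.09 + 0.09 + 0.76)
  = 12.3340 / 0.9400 = 13.121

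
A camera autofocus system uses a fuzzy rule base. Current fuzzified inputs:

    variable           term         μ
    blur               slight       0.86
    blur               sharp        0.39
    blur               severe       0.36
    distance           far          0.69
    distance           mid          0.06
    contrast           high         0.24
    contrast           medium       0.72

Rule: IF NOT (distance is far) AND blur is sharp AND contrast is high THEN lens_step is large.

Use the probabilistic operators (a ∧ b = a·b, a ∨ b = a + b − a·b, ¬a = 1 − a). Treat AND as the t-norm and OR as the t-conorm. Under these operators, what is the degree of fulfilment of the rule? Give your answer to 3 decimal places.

0.029

firing strength: ¬far=1−0.69=0.31, sharp=0.39, high=0.24; AND[a·b] → w = 0.0290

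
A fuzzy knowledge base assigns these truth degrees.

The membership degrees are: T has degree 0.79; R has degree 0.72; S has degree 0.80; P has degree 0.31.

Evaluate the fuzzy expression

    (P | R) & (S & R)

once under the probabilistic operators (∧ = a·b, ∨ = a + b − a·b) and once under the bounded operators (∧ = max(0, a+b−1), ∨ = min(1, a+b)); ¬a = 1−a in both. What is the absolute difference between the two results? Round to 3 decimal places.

0.055

Under probabilistic:
  P | R = a + b − a·b on (0.3100, 0.7200) = 0.8068
  S & R = a·b on (0.8000, 0.7200) = 0.5760
  (P | R) & (S & R) = a·b on (0.8068, 0.5760) = 0.4647
  → value = 0.4647
Under bounded:
  P | R = min(1, a+b) on (0.31, 0.72) = 1.00
  S & R = max(0, a+b−1) on (0.80, 0.72) = 0.52
  (P | R) & (S & R) = max(0, a+b−1) on (1.00, 0.52) = 0.52
  → value = 0.5200
|0.4647 − 0.5200| = 0.055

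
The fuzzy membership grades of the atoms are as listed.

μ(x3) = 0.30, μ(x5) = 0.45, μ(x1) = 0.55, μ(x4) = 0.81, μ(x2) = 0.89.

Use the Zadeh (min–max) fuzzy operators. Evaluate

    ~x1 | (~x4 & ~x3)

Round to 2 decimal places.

~x1 = 1 − 0.55 = 0.45
~x4 = 1 − 0.81 = 0.19
~x3 = 1 − 0.30 = 0.70
~x4 & ~x3 = min(a, b) on (0.19, 0.70) = 0.19
~x1 | (~x4 & ~x3) = max(a, b) on (0.45, 0.19) = 0.45

0.45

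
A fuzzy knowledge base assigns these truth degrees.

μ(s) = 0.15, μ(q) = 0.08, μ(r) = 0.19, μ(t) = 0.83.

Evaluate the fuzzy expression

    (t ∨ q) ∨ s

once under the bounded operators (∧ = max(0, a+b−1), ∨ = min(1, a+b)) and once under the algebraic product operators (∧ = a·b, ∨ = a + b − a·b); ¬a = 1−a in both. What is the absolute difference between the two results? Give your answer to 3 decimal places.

Under bounded:
  t ∨ q = min(1, a+b) on (0.83, 0.08) = 0.91
  (t ∨ q) ∨ s = min(1, a+b) on (0.91, 0.15) = 1.00
  → value = 1.0000
Under algebraic product:
  t ∨ q = a + b − a·b on (0.8300, 0.0800) = 0.8436
  (t ∨ q) ∨ s = a + b − a·b on (0.8436, 0.1500) = 0.8671
  → value = 0.8671
|1.0000 − 0.8671| = 0.133

0.133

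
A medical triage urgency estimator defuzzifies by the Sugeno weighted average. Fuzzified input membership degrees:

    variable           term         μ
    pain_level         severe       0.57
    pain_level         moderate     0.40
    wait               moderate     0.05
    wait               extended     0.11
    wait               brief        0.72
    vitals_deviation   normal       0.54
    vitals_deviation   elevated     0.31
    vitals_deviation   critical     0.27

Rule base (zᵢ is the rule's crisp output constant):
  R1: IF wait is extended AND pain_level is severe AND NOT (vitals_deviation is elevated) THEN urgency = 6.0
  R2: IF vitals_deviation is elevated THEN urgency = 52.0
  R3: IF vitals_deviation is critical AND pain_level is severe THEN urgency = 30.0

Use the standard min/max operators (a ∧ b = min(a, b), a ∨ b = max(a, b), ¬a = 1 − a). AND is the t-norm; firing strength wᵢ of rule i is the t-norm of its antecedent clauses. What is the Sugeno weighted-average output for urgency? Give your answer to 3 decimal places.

R1 (z=6.0): extended=0.11, severe=0.57, ¬elevated=1−0.31=0.69; AND[min(a, b)] → w = 0.11
R2 (z=52.0): elevated=0.31 → w = 0.31
R3 (z=30.0): critical=0.27, severe=0.57; AND[min(a, b)] → w = 0.27
Weighted average = (0.11·6.0 + 0.31·52.0 + 0.27·30.0) / (0.11 + 0.31 + 0.27)
  = 24.8800 / 0.6900 = 36.058

36.058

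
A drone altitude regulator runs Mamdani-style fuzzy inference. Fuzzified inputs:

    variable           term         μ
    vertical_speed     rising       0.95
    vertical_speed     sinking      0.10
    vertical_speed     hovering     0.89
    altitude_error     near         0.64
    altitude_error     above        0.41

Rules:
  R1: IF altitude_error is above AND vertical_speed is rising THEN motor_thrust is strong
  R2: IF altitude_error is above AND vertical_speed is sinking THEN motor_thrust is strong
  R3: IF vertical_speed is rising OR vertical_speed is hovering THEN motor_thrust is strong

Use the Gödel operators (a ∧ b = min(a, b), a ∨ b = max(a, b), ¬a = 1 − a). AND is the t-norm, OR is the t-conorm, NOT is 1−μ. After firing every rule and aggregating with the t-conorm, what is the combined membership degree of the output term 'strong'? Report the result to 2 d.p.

0.95

R1: above=0.41, rising=0.95; AND[min(a, b)] → w = 0.41
R2: above=0.41, sinking=0.10; AND[min(a, b)] → w = 0.10
R3: rising=0.95, hovering=0.89; OR[max(a, b)] → w = 0.95
Rules with consequent 'strong': {R1, R2, R3} → strengths 0.41, 0.10, 0.95
Aggregate via t-conorm [max(a, b)]: 0.95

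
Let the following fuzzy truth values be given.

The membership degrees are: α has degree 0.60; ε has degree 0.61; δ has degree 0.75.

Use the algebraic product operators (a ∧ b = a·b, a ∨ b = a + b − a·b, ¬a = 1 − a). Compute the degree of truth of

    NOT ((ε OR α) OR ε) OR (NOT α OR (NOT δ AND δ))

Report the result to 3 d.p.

ε OR α = a + b − a·b on (0.6100, 0.6000) = 0.8440
(ε OR α) OR ε = a + b − a·b on (0.8440, 0.6100) = 0.9392
NOT ((ε OR α) OR ε) = 1 − 0.9392 = 0.0608
NOT α = 1 − 0.6000 = 0.4000
NOT δ = 1 − 0.7500 = 0.2500
NOT δ AND δ = a·b on (0.2500, 0.7500) = 0.1875
NOT α OR (NOT δ AND δ) = a + b − a·b on (0.4000, 0.1875) = 0.5125
NOT ((ε OR α) OR ε) OR (NOT α OR (NOT δ AND δ)) = a + b − a·b on (0.0608, 0.5125) = 0.5422

0.542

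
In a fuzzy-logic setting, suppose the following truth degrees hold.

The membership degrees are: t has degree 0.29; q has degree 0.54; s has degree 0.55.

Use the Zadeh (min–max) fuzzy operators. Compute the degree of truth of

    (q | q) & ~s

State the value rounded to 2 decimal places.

q | q = max(a, b) on (0.54, 0.54) = 0.54
~s = 1 − 0.55 = 0.45
(q | q) & ~s = min(a, b) on (0.54, 0.45) = 0.45

0.45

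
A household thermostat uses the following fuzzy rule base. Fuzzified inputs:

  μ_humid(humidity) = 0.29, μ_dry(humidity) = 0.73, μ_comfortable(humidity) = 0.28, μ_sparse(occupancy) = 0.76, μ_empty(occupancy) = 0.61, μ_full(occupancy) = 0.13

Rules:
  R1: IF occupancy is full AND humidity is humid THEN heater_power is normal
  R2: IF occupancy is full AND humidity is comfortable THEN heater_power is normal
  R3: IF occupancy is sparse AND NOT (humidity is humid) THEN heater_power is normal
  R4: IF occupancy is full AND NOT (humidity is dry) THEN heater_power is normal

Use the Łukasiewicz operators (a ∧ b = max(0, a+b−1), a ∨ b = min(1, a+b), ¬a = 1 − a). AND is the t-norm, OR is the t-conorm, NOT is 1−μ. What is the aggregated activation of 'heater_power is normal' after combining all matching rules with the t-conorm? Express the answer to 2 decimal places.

0.47

R1: full=0.13, humid=0.29; AND[max(0, a+b−1)] → w = 0.00
R2: full=0.13, comfortable=0.28; AND[max(0, a+b−1)] → w = 0.00
R3: sparse=0.76, ¬humid=1−0.29=0.71; AND[max(0, a+b−1)] → w = 0.47
R4: full=0.13, ¬dry=1−0.73=0.27; AND[max(0, a+b−1)] → w = 0.00
Rules with consequent 'normal': {R1, R2, R3, R4} → strengths 0.00, 0.00, 0.47, 0.00
Aggregate via t-conorm [min(1, a+b)]: 0.47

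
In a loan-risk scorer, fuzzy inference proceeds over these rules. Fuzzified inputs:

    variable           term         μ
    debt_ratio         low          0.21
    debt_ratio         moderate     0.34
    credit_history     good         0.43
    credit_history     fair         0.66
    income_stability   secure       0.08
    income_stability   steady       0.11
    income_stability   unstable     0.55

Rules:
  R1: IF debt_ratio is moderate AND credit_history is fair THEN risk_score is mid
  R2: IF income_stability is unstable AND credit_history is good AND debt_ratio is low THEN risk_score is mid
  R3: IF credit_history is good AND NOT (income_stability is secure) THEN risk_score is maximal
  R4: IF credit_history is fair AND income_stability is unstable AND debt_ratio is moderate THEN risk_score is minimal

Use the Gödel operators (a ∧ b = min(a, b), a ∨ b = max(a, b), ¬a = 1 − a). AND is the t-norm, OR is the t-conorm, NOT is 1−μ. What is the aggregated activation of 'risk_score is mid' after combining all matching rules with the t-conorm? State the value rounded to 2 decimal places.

R1: moderate=0.34, fair=0.66; AND[min(a, b)] → w = 0.34
R2: unstable=0.55, good=0.43, low=0.21; AND[min(a, b)] → w = 0.21
R3: good=0.43, ¬secure=1−0.08=0.92; AND[min(a, b)] → w = 0.43
R4: fair=0.66, unstable=0.55, moderate=0.34; AND[min(a, b)] → w = 0.34
Rules with consequent 'mid': {R1, R2} → strengths 0.34, 0.21
Aggregate via t-conorm [max(a, b)]: 0.34

0.34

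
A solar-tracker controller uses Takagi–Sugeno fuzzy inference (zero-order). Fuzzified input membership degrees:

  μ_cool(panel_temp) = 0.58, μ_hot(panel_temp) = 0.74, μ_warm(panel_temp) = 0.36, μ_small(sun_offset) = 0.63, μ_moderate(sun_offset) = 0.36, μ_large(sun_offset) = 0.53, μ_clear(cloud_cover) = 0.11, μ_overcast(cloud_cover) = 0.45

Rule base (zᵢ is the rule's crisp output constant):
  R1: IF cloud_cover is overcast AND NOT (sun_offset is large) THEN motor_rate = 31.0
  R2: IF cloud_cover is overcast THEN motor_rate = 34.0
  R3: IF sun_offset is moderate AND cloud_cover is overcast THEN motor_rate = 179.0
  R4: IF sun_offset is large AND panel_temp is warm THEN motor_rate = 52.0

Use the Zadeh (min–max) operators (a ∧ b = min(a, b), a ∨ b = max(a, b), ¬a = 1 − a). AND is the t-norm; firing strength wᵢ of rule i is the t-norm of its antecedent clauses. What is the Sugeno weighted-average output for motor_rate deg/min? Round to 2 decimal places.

69.39

R1 (z=31.0): overcast=0.45, ¬large=1−0.53=0.47; AND[min(a, b)] → w = 0.45
R2 (z=34.0): overcast=0.45 → w = 0.45
R3 (z=179.0): moderate=0.36, overcast=0.45; AND[min(a, b)] → w = 0.36
R4 (z=52.0): large=0.53, warm=0.36; AND[min(a, b)] → w = 0.36
Weighted average = (0.45·31.0 + 0.45·34.0 + 0.36·179.0 + 0.36·52.0) / (0.45 + 0.45 + 0.36 + 0.36)
  = 112.4100 / 1.6200 = 69.39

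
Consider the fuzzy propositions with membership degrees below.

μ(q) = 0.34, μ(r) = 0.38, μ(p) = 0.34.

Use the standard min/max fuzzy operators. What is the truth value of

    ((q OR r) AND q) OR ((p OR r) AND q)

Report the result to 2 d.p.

q OR r = max(a, b) on (0.34, 0.38) = 0.38
(q OR r) AND q = min(a, b) on (0.38, 0.34) = 0.34
p OR r = max(a, b) on (0.34, 0.38) = 0.38
(p OR r) AND q = min(a, b) on (0.38, 0.34) = 0.34
((q OR r) AND q) OR ((p OR r) AND q) = max(a, b) on (0.34, 0.34) = 0.34

0.34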